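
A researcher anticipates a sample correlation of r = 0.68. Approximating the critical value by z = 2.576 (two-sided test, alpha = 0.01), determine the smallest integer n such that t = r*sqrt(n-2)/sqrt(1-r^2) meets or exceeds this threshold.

r√(n−2)/√(1−r²) ≥ 2.576  ⇔  n−2 ≥ (2.576)²·(1−r²)/r²
(1−r²)/r² = (1−0.4624)/0.4624 = 1.1626
n ≥ 2 + 6.635776·1.1626 = 2 + 7.7148 = 9.7148
⌈9.7148⌉ = 10

10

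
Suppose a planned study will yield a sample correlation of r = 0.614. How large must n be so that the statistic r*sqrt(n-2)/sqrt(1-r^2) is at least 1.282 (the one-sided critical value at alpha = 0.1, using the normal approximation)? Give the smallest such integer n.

r√(n−2)/√(1−r²) ≥ 1.282  ⇔  n−2 ≥ (1.282)²·(1−r²)/r²
(1−r²)/r² = (1−0.376996)/0.376996 = 1.6525
n ≥ 2 + 1.643524·1.6525 = 2 + 2.7159 = 4.7159
⌈4.7159⌉ = 5

5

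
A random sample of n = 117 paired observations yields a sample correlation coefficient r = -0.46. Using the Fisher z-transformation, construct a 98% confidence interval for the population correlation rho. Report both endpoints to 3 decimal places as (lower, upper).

z_r = atanh(-0.46) = -0.497311;  SE = 1/√(n−3) = 1/√114 = 0.093659
z-limits: -0.497311 ± 2.326·0.093659 = -0.497311 ± 0.217851 = [-0.715162, -0.279460]
ρ-limits: (tanh -0.715162, tanh -0.279460) = (-0.614, -0.272)

(-0.614, -0.272)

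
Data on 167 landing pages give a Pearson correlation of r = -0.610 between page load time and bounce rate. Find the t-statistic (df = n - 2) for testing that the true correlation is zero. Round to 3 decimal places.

-9.888

t = r·√(n−2) / √(1−r²) with r = -0.610, n = 167
  = -0.610·√165 / √(1 − 0.372100)
  = -0.610·12.845233 / 0.792401
  = -7.835592 / 0.792401 = -9.888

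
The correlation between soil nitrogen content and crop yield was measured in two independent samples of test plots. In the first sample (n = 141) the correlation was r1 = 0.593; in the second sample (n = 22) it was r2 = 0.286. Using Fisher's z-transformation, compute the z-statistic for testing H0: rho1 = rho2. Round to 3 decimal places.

1.586

z1 = atanh(0.593) = 0.682281,  z2 = atanh(0.286) = 0.294204
SE = √(1/(n1−3) + 1/(n2−3)) = √(1/138 + 1/19) = √(0.0072464 + 0.0526316) = √0.0598780 = 0.244700
z = (z1 − z2)/SE = (0.682281 − 0.294204) / 0.244700 = 0.388077 / 0.244700 = 1.586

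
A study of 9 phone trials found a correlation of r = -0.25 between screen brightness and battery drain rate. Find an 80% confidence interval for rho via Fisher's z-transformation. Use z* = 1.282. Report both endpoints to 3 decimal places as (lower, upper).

Fisher z: z_r = atanh(r) = ½·ln((1+(-0.25))/(1−(-0.25))) = -0.255413
SE(z) = 1/√(n−3) = 1/√6 = 0.408248
80% ⇒ z* = 1.282; margin = 1.282·0.408248 = 0.523374
CI on z-scale: (-0.778787, 0.267961)
Back-transform: tanh(-0.778787) = -0.652010, tanh(0.267961) = 0.261727

(-0.652, 0.262)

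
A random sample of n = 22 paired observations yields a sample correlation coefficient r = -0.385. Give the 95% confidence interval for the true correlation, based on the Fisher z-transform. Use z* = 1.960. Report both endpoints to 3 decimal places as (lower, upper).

(-0.694, 0.044)

Fisher z: z_r = atanh(r) = ½·ln((1+(-0.385))/(1−(-0.385))) = -0.405917
SE(z) = 1/√(n−3) = 1/√19 = 0.229416
95% ⇒ z* = 1.960; margin = 1.960·0.229416 = 0.449655
CI on z-scale: (-0.855572, 0.043738)
Back-transform: tanh(-0.855572) = -0.693969, tanh(0.043738) = 0.043710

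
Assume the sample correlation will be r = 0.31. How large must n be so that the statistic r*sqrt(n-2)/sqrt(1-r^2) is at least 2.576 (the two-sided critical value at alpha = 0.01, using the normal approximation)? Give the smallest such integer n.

Need r·√(n−2)/√(1−r²) ≥ 2.576
√(n−2) ≥ 2.576·√(1−0.0961) / 0.31 = 2.576·0.950737 / 0.31 = 7.9003
n−2 ≥ 62.4147  ⇒  n ≥ 64.4147
Smallest integer n = 65

65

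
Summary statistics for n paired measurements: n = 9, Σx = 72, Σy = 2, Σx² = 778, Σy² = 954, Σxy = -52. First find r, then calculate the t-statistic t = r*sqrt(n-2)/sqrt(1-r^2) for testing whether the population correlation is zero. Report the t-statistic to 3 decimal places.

-0.415

Numerator: nΣxy − (Σx)(Σy) = 9·(-52) − (72)(2) = -612
Denominator: √[(nΣx²−(Σx)²)(nΣy²−(Σy)²)]
  nΣx²−(Σx)² = 9·778 − 5184 = 1818;  nΣy²−(Σy)² = 9·954 − 4 = 8582
  √(1818·8582) = √15602076 = 3949.9463
r = -612 / 3949.9463 = -0.1549
t = r·√(n−2)/√(1−r²) = -0.1549·√7 / √(1−0.023994) = -0.409827 / 0.987930 = -0.415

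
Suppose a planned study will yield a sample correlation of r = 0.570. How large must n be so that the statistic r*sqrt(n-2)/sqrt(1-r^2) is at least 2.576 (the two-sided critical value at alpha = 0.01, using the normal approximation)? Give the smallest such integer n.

16

r√(n−2)/√(1−r²) ≥ 2.576  ⇔  n−2 ≥ (2.576)²·(1−r²)/r²
(1−r²)/r² = (1−0.324900)/0.324900 = 2.0779
n ≥ 2 + 6.635776·2.0779 = 2 + 13.7885 = 15.7885
⌈15.7885⌉ = 16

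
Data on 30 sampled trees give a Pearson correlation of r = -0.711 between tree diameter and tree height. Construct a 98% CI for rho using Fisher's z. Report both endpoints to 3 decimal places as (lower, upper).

Fisher z: z_r = atanh(r) = ½·ln((1+(-0.711))/(1−(-0.711))) = -0.889203
SE(z) = 1/√(n−3) = 1/√27 = 0.192450
98% ⇒ z* = 2.326; margin = 2.326·0.192450 = 0.447639
CI on z-scale: (-1.336842, -0.441564)
Back-transform: tanh(-1.336842) = -0.870912, tanh(-0.441564) = -0.414940

(-0.871, -0.415)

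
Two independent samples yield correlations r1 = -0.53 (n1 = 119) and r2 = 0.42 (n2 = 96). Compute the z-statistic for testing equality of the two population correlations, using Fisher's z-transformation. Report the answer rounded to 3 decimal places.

Fisher z-transforms: z1 = atanh(-0.53) = -0.590145, z2 = atanh(0.42) = 0.447692; difference d = -1.037837
Var(d) = 1/116 + 1/93 = 0.0086207 + 0.0107527 = 0.0193734
z = d/√Var(d) = -1.037837 / √0.0193734 = -1.037837 / 0.139188 = -7.456

-7.456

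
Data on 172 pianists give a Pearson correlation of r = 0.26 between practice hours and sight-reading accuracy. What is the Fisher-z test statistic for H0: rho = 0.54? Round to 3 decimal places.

-4.395

z_r = atanh(0.26) = 0.266108,  z_0 = atanh(0.54) = 0.604156
SE = 1/√(n−3) = 1/√169 = 0.076923
z = (z_r − z_0)/SE = (0.266108 − 0.604156) / 0.076923 = -0.338048 / 0.076923 = -4.395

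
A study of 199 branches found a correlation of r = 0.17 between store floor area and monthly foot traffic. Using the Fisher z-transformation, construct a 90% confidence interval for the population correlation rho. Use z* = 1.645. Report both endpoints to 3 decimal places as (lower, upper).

Fisher z: z_r = atanh(r) = ½·ln((1+0.17)/(1−0.17)) = 0.171667
SE(z) = 1/√(n−3) = 1/√196 = 0.071429
90% ⇒ z* = 1.645; margin = 1.645·0.071429 = 0.117501
CI on z-scale: (0.054166, 0.289168)
Back-transform: tanh(0.054166) = 0.054113, tanh(0.289168) = 0.281369

(0.054, 0.281)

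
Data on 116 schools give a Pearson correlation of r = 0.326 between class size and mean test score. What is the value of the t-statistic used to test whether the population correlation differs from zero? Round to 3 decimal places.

t = r·√(n−2) / √(1−r²) with r = 0.326, n = 116
  = 0.326·√114 / √(1 − 0.106276)
  = 0.326·10.677078 / 0.945370
  = 3.480727 / 0.945370 = 3.682

3.682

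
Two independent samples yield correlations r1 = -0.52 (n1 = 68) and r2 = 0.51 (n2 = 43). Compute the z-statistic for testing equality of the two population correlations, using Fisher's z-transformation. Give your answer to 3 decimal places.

z1 = atanh(-0.52) = -0.576340,  z2 = atanh(0.51) = 0.562730
SE = √(1/(n1−3) + 1/(n2−3)) = √(1/65 + 1/40) = √(0.0153846 + 0.0250000) = √0.0403846 = 0.200959
z = (z1 − z2)/SE = (-0.576340 − 0.562730) / 0.200959 = -1.139070 / 0.200959 = -5.668

-5.668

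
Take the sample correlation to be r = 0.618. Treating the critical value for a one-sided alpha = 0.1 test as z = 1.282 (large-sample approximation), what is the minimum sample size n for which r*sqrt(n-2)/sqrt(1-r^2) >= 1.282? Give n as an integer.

5

r√(n−2)/√(1−r²) ≥ 1.282  ⇔  n−2 ≥ (1.282)²·(1−r²)/r²
(1−r²)/r² = (1−0.381924)/0.381924 = 1.6183
n ≥ 2 + 1.643524·1.6183 = 2 + 2.6597 = 4.6597
⌈4.6597⌉ = 5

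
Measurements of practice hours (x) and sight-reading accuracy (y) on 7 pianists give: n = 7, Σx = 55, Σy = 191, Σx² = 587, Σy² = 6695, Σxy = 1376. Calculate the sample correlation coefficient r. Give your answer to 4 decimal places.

Numerator: nΣxy − (Σx)(Σy) = 7·1376 − (55)(191) = -873
Denominator: √[(nΣx²−(Σx)²)(nΣy²−(Σy)²)]
  nΣx²−(Σx)² = 7·587 − 3025 = 1084;  nΣy²−(Σy)² = 7·6695 − 36481 = 10384
  √(1084·10384) = √11256256 = 3355.0344
r = -873 / 3355.0344 = -0.2602

-0.2602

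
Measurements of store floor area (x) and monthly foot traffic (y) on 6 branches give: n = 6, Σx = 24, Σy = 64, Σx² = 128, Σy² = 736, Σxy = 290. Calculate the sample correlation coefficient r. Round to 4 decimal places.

S_xy = nΣxy − ΣxΣy = 6·290 − 24·64 = 1740 − 1536 = 204
S_xx = nΣx² − (Σx)² = 6·128 − 24² = 768 − 576 = 192
S_yy = nΣy² − (Σy)² = 6·736 − 64² = 4416 − 4096 = 320
r = S_xy / √(S_xx·S_yy) = 204 / √(192·320) = 204 / √61440 = 204 / 247.8709 = 0.8230

0.8230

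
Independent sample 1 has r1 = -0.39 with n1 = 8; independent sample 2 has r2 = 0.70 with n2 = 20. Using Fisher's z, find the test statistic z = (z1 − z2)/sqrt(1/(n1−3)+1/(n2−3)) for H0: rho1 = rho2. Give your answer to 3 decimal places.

-2.514

z1 = atanh(-0.39) = -0.411800,  z2 = atanh(0.70) = 0.867301
SE = √(1/(n1−3) + 1/(n2−3)) = √(1/5 + 1/17) = √(0.2000000 + 0.0588235) = √0.2588235 = 0.508747
z = (z1 − z2)/SE = (-0.411800 − 0.867301) / 0.508747 = -1.279101 / 0.508747 = -2.514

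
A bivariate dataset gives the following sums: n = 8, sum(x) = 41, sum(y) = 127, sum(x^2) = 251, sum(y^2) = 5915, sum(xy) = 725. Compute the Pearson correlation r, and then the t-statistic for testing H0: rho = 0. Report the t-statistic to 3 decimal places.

0.463

Numerator: nΣxy − (Σx)(Σy) = 8·725 − (41)(127) = 593
Denominator: √[(nΣx²−(Σx)²)(nΣy²−(Σy)²)]
  nΣx²−(Σx)² = 8·251 − 1681 = 327;  nΣy²−(Σy)² = 8·5915 − 16129 = 31191
  √(327·31191) = √10199457 = 3193.6589
r = 593 / 3193.6589 = 0.1857
t = r·√(n−2)/√(1−r²) = 0.1857·√6 / √(1−0.034484) = 0.454870 / 0.982607 = 0.463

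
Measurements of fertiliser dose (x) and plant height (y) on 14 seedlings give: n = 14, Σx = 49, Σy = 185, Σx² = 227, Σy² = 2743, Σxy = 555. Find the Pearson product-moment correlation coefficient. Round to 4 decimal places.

-0.7188

S_xy = nΣxy − ΣxΣy = 14·555 − 49·185 = 7770 − 9065 = -1295
S_xx = nΣx² − (Σx)² = 14·227 − 49² = 3178 − 2401 = 777
S_yy = nΣy² − (Σy)² = 14·2743 − 185² = 38402 − 34225 = 4177
r = S_xy / √(S_xx·S_yy) = -1295 / √(777·4177) = -1295 / √3245529 = -1295 / 1801.5352 = -0.7188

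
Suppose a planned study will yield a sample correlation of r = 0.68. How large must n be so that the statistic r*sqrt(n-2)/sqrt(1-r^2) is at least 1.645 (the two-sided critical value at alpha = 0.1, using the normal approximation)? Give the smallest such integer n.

6

r√(n−2)/√(1−r²) ≥ 1.645  ⇔  n−2 ≥ (1.645)²·(1−r²)/r²
(1−r²)/r² = (1−0.4624)/0.4624 = 1.1626
n ≥ 2 + 2.706025·1.1626 = 2 + 3.1460 = 5.1460
⌈5.1460⌉ = 6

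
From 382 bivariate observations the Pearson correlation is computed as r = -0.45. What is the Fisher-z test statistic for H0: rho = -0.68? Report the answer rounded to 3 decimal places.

6.705

z_r = atanh(-0.45) = -0.484700,  z_0 = atanh(-0.68) = -0.829114
SE = 1/√(n−3) = 1/√379 = 0.051367
z = (z_r − z_0)/SE = (-0.484700 − (-0.829114)) / 0.051367 = 0.344414 / 0.051367 = 6.705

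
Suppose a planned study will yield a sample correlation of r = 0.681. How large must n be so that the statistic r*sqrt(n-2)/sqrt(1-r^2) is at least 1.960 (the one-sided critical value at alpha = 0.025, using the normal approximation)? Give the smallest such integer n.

Need r·√(n−2)/√(1−r²) ≥ 1.960
√(n−2) ≥ 1.960·√(1−0.463761) / 0.681 = 1.960·0.732283 / 0.681 = 2.1076
n−2 ≥ 4.4420  ⇒  n ≥ 6.4420
Smallest integer n = 7

7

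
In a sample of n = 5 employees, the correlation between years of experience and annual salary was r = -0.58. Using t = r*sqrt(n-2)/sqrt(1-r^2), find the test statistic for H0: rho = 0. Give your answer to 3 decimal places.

-1.233

1 − r² = 1 − 0.3364 = 0.6636;  √(1−r²) = 0.814616
√(n−2) = √3 = 1.732051
t = r·√(n−2)/√(1−r²) = -0.58 · 1.732051 / 0.814616 = -1.233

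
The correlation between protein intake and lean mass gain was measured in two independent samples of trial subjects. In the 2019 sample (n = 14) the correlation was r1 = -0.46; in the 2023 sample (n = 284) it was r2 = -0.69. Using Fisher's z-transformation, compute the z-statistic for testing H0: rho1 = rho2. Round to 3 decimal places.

1.141

z1 = atanh(-0.46) = -0.497311,  z2 = atanh(-0.69) = -0.847956
SE = √(1/(n1−3) + 1/(n2−3)) = √(1/11 + 1/281) = √(0.0909091 + 0.0035587) = √0.0944678 = 0.307356
z = (z1 − z2)/SE = (-0.497311 − (-0.847956)) / 0.307356 = 0.350645 / 0.307356 = 1.141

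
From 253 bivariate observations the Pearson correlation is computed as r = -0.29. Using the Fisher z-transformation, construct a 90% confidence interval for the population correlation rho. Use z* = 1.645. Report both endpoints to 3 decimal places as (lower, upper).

(-0.382, -0.192)

Fisher z: z_r = atanh(r) = ½·ln((1+(-0.29))/(1−(-0.29))) = -0.298566
SE(z) = 1/√(n−3) = 1/√250 = 0.063246
90% ⇒ z* = 1.645; margin = 1.645·0.063246 = 0.104040
CI on z-scale: (-0.402606, -0.194526)
Back-transform: tanh(-0.402606) = -0.382177, tanh(-0.194526) = -0.192109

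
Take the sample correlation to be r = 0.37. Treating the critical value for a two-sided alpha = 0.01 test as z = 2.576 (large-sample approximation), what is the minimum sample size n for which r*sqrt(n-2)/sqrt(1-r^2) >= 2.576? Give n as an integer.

r√(n−2)/√(1−r²) ≥ 2.576  ⇔  n−2 ≥ (2.576)²·(1−r²)/r²
(1−r²)/r² = (1−0.1369)/0.1369 = 6.3046
n ≥ 2 + 6.635776·6.3046 = 2 + 41.8359 = 43.8359
⌈43.8359⌉ = 44

44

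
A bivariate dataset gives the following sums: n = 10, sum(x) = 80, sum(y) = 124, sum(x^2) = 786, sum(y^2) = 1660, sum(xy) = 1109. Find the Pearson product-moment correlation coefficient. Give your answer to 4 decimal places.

Numerator: nΣxy − (Σx)(Σy) = 10·1109 − (80)(124) = 1170
Denominator: √[(nΣx²−(Σx)²)(nΣy²−(Σy)²)]
  nΣx²−(Σx)² = 10·786 − 6400 = 1460;  nΣy²−(Σy)² = 10·1660 − 15376 = 1224
  √(1460·1224) = √1787040 = 1336.8022
r = 1170 / 1336.8022 = 0.8752

0.8752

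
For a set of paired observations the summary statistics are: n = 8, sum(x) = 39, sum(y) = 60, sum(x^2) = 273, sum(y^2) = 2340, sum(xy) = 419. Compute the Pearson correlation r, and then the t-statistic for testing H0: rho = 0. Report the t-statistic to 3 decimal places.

Numerator: nΣxy − (Σx)(Σy) = 8·419 − (39)(60) = 1012
Denominator: √[(nΣx²−(Σx)²)(nΣy²−(Σy)²)]
  nΣx²−(Σx)² = 8·273 − 1521 = 663;  nΣy²−(Σy)² = 8·2340 − 3600 = 15120
  √(663·15120) = √10024560 = 3166.1586
r = 1012 / 3166.1586 = 0.3196
t = r·√(n−2)/√(1−r²) = 0.3196·√6 / √(1−0.102144) = 0.782857 / 0.947553 = 0.826

0.826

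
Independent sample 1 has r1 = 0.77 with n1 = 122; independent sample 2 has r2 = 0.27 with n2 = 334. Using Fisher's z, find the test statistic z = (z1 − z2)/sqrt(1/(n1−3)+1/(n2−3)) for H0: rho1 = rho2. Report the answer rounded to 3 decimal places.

z1 = atanh(0.77) = 1.020328,  z2 = atanh(0.27) = 0.276864
SE = √(1/(n1−3) + 1/(n2−3)) = √(1/119 + 1/331) = √(0.0084034 + 0.0030211) = √0.0114245 = 0.106885
z = (z1 − z2)/SE = (1.020328 − 0.276864) / 0.106885 = 0.743464 / 0.106885 = 6.956

6.956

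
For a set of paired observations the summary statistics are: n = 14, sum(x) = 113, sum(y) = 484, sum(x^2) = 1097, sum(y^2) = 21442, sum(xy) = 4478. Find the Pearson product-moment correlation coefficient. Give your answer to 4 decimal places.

Numerator: nΣxy − (Σx)(Σy) = 14·4478 − (113)(484) = 8000
Denominator: √[(nΣx²−(Σx)²)(nΣy²−(Σy)²)]
  nΣx²−(Σx)² = 14·1097 − 12769 = 2589;  nΣy²−(Σy)² = 14·21442 − 234256 = 65932
  √(2589·65932) = √170697948 = 13065.1425
r = 8000 / 13065.1425 = 0.6123

0.6123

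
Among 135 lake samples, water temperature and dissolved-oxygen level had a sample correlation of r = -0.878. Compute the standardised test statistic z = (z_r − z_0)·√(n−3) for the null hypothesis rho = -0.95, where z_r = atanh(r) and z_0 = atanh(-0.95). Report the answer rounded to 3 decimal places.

5.340

Fisher z: atanh(-0.878) = -1.366971, atanh(-0.95) = -1.831781
z = (z_r − z_0)·√(n−3) = (-1.366971 − (-1.831781))·√132 = 0.464810 · 11.489125 = 5.340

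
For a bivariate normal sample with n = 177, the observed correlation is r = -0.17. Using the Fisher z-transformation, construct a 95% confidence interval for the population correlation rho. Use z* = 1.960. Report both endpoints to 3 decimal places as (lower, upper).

z_r = atanh(-0.17) = -0.171667;  SE = 1/√(n−3) = 1/√174 = 0.075810
z-limits: -0.171667 ± 1.960·0.075810 = -0.171667 ± 0.148588 = [-0.320255, -0.023079]
ρ-limits: (tanh -0.320255, tanh -0.023079) = (-0.310, -0.023)

(-0.310, -0.023)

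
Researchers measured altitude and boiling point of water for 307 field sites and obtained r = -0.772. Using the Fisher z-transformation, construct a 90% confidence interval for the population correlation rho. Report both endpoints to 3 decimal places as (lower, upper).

Fisher z: z_r = atanh(r) = ½·ln((1+(-0.772))/(1−(-0.772))) = -1.025259
SE(z) = 1/√(n−3) = 1/√304 = 0.057354
90% ⇒ z* = 1.645; margin = 1.645·0.057354 = 0.094347
CI on z-scale: (-1.119606, -0.930912)
Back-transform: tanh(-1.119606) = -0.807432, tanh(-0.930912) = -0.731019

(-0.807, -0.731)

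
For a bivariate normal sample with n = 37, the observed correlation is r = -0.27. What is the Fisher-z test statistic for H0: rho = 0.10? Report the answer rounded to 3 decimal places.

z_r = atanh(-0.27) = -0.276864,  z_0 = atanh(0.10) = 0.100335
SE = 1/√(n−3) = 1/√34 = 0.171499
z = (z_r − z_0)/SE = (-0.276864 − 0.100335) / 0.171499 = -0.377199 / 0.171499 = -2.199

-2.199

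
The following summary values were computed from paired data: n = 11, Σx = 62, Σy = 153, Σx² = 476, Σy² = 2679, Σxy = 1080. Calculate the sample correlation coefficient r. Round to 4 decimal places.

Numerator: nΣxy − (Σx)(Σy) = 11·1080 − (62)(153) = 2394
Denominator: √[(nΣx²−(Σx)²)(nΣy²−(Σy)²)]
  nΣx²−(Σx)² = 11·476 − 3844 = 1392;  nΣy²−(Σy)² = 11·2679 − 23409 = 6060
  √(1392·6060) = √8435520 = 2904.3967
r = 2394 / 2904.3967 = 0.8243

0.8243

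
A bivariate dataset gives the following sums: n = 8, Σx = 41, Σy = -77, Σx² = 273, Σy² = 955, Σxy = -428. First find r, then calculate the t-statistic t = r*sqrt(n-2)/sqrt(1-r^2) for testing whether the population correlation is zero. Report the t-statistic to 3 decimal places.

Numerator: nΣxy − (Σx)(Σy) = 8·(-428) − (41)(-77) = -267
Denominator: √[(nΣx²−(Σx)²)(nΣy²−(Σy)²)]
  nΣx²−(Σx)² = 8·273 − 1681 = 503;  nΣy²−(Σy)² = 8·955 − 5929 = 1711
  √(503·1711) = √860633 = 927.7031
r = -267 / 927.7031 = -0.2878
t = r·√(n−2)/√(1−r²) = -0.2878·√6 / √(1−0.082829) = -0.704963 / 0.957690 = -0.736

-0.736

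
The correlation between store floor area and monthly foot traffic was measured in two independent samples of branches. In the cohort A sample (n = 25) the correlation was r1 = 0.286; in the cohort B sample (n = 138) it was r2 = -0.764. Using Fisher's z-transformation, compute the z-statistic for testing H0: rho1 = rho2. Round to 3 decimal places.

Fisher z-transforms: z1 = atanh(0.286) = 0.294204, z2 = atanh(-0.764) = -1.005754; difference d = 1.299958
Var(d) = 1/22 + 1/135 = 0.0454545 + 0.0074074 = 0.0528619
z = d/√Var(d) = 1.299958 / √0.0528619 = 1.299958 / 0.229917 = 5.654

5.654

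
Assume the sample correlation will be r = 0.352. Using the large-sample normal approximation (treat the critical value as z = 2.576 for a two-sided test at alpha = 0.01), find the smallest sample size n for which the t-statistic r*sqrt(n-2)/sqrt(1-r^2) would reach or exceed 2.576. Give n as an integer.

Need r·√(n−2)/√(1−r²) ≥ 2.576
√(n−2) ≥ 2.576·√(1−0.123904) / 0.352 = 2.576·0.936000 / 0.352 = 6.8498
n−2 ≥ 46.9198  ⇒  n ≥ 48.9198
Smallest integer n = 49

49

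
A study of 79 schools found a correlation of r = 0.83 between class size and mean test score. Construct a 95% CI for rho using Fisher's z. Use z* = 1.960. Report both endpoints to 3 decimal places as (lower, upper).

(0.746, 0.888)

Fisher z: z_r = atanh(r) = ½·ln((1+0.83)/(1−0.83)) = 1.188136
SE(z) = 1/√(n−3) = 1/√76 = 0.114708
95% ⇒ z* = 1.960; margin = 1.960·0.114708 = 0.224828
CI on z-scale: (0.963308, 1.412964)
Back-transform: tanh(0.963308) = 0.745749, tanh(1.412964) = 0.888122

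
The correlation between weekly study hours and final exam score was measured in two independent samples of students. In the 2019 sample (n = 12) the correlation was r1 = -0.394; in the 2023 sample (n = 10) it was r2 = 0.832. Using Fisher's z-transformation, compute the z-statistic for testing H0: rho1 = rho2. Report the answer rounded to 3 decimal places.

-3.197

Fisher z-transforms: z1 = atanh(-0.394) = -0.416526, z2 = atanh(0.832) = 1.194600; difference d = -1.611126
Var(d) = 1/9 + 1/7 = 0.1111111 + 0.1428571 = 0.2539682
z = d/√Var(d) = -1.611126 / √0.2539682 = -1.611126 / 0.503953 = -3.197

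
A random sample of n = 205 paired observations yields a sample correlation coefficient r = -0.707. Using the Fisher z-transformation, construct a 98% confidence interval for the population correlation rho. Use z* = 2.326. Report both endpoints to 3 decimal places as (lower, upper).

z_r = atanh(-0.707) = -0.881160;  SE = 1/√(n−3) = 1/√202 = 0.070360
z-limits: -0.881160 ± 2.326·0.070360 = -0.881160 ± 0.163657 = [-1.044817, -0.717503]
ρ-limits: (tanh -1.044817, tanh -0.717503) = (-0.780, -0.615)

(-0.780, -0.615)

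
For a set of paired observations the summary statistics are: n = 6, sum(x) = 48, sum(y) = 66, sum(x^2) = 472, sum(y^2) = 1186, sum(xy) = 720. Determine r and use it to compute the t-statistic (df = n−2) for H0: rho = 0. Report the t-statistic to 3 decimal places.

Numerator: nΣxy − (Σx)(Σy) = 6·720 − (48)(66) = 1152
Denominator: √[(nΣx²−(Σx)²)(nΣy²−(Σy)²)]
  nΣx²−(Σx)² = 6·472 − 2304 = 528;  nΣy²−(Σy)² = 6·1186 − 4356 = 2760
  √(528·2760) = √1457280 = 1207.1785
r = 1152 / 1207.1785 = 0.9543
t = r·√(n−2)/√(1−r²) = 0.9543·√4 / √(1−0.910688) = 1.908600 / 0.298851 = 6.386

6.386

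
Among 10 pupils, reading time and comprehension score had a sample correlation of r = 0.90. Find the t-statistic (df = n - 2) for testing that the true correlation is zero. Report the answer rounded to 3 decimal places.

t = r·√(n−2) / √(1−r²) with r = 0.90, n = 10
  = 0.90·√8 / √(1 − 0.8100)
  = 0.90·2.828427 / 0.435890
  = 2.545584 / 0.435890 = 5.840

5.840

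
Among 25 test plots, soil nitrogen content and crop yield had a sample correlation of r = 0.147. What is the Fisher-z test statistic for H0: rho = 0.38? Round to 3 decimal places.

Fisher z: atanh(0.147) = 0.148073, atanh(0.38) = 0.400060
z = (z_r − z_0)·√(n−3) = (0.148073 − 0.400060)·√22 = -0.251987 · 4.690416 = -1.182

-1.182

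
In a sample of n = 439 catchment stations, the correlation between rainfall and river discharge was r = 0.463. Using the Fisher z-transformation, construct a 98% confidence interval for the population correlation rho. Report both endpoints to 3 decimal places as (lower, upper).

z_r = atanh(0.463) = 0.501123;  SE = 1/√(n−3) = 1/√436 = 0.047891
z-limits: 0.501123 ± 2.326·0.047891 = 0.501123 ± 0.111394 = [0.389729, 0.612517]
ρ-limits: (tanh 0.389729, tanh 0.612517) = (0.371, 0.546)

(0.371, 0.546)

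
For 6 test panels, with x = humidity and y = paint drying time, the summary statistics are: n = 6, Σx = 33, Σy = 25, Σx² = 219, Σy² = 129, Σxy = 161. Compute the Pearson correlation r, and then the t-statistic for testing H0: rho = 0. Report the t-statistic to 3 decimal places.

Numerator: nΣxy − (Σx)(Σy) = 6·161 − (33)(25) = 141
Denominator: √[(nΣx²−(Σx)²)(nΣy²−(Σy)²)]
  nΣx²−(Σx)² = 6·219 − 1089 = 225;  nΣy²−(Σy)² = 6·129 − 625 = 149
  √(225·149) = √33525 = 183.0983
r = 141 / 183.0983 = 0.7701
t = r·√(n−2)/√(1−r²) = 0.7701·√4 / √(1−0.593054) = 1.540200 / 0.637923 = 2.414

2.414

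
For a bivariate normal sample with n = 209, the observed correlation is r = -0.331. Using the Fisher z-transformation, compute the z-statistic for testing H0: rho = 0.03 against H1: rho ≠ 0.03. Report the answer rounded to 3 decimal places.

Fisher z: atanh(-0.331) = -0.343951, atanh(0.03) = 0.030009
z = (z_r − z_0)·√(n−3) = (-0.343951 − 0.030009)·√206 = -0.373960 · 14.352700 = -5.367

-5.367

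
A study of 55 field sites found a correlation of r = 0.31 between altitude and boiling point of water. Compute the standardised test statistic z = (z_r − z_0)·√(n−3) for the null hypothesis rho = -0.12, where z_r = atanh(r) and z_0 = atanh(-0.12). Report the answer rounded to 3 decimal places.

3.181

z_r = atanh(0.31) = 0.320545,  z_0 = atanh(-0.12) = -0.120581
SE = 1/√(n−3) = 1/√52 = 0.138675
z = (z_r − z_0)/SE = (0.320545 − (-0.120581)) / 0.138675 = 0.441126 / 0.138675 = 3.181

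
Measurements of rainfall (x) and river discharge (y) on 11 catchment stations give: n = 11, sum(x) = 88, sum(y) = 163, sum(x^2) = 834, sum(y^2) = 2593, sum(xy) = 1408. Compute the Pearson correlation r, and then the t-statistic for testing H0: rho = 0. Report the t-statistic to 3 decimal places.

2.816

Numerator: nΣxy − (Σx)(Σy) = 11·1408 − (88)(163) = 1144
Denominator: √[(nΣx²−(Σx)²)(nΣy²−(Σy)²)]
  nΣx²−(Σx)² = 11·834 − 7744 = 1430;  nΣy²−(Σy)² = 11·2593 − 26569 = 1954
  √(1430·1954) = √2794220 = 1671.5921
r = 1144 / 1671.5921 = 0.6844
t = r·√(n−2)/√(1−r²) = 0.6844·√9 / √(1−0.468403) = 2.053200 / 0.729107 = 2.816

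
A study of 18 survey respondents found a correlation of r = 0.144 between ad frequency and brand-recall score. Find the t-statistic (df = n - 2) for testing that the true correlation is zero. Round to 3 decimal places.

t = r·√(n−2) / √(1−r²) with r = 0.144, n = 18
  = 0.144·√16 / √(1 − 0.020736)
  = 0.144·4.000000 / 0.989578
  = 0.576000 / 0.989578 = 0.582

0.582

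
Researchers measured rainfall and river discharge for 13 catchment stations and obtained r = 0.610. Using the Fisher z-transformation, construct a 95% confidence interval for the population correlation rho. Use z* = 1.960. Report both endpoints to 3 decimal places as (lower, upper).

(0.089, 0.869)

z_r = atanh(0.610) = 0.708921;  SE = 1/√(n−3) = 1/√10 = 0.316228
z-limits: 0.708921 ± 1.960·0.316228 = 0.708921 ± 0.619807 = [0.089114, 1.328728]
ρ-limits: (tanh 0.089114, tanh 1.328728) = (0.089, 0.869)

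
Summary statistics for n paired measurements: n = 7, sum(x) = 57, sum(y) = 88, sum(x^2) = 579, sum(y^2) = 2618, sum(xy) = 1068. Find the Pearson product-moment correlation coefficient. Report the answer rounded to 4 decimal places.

0.8434

Numerator: nΣxy − (Σx)(Σy) = 7·1068 − (57)(88) = 2460
Denominator: √[(nΣx²−(Σx)²)(nΣy²−(Σy)²)]
  nΣx²−(Σx)² = 7·579 − 3249 = 804;  nΣy²−(Σy)² = 7·2618 − 7744 = 10582
  √(804·10582) = √8507928 = 2916.8353
r = 2460 / 2916.8353 = 0.8434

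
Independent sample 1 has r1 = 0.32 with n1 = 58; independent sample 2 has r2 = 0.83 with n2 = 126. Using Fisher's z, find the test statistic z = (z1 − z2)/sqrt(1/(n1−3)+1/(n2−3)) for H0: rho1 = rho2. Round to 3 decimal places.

-5.280

z1 = atanh(0.32) = 0.331647,  z2 = atanh(0.83) = 1.188136
SE = √(1/(n1−3) + 1/(n2−3)) = √(1/55 + 1/123) = √(0.0181818 + 0.0081301) = √0.0263119 = 0.162209
z = (z1 − z2)/SE = (0.331647 − 1.188136) / 0.162209 = -0.856489 / 0.162209 = -5.280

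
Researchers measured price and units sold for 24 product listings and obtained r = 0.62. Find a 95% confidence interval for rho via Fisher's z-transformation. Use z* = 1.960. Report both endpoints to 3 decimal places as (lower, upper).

(0.289, 0.819)

Fisher z: z_r = atanh(r) = ½·ln((1+0.62)/(1−0.62)) = 0.725005
SE(z) = 1/√(n−3) = 1/√21 = 0.218218
95% ⇒ z* = 1.960; margin = 1.960·0.218218 = 0.427707
CI on z-scale: (0.297298, 1.152712)
Back-transform: tanh(0.297298) = 0.288838, tanh(1.152712) = 0.818651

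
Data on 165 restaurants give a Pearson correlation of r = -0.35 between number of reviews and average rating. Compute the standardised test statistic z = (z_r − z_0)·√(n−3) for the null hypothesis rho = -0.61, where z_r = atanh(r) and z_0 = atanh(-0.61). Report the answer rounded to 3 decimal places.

4.372

Fisher z: atanh(-0.35) = -0.365444, atanh(-0.61) = -0.708921
z = (z_r − z_0)·√(n−3) = (-0.365444 − (-0.708921))·√162 = 0.343477 · 12.727922 = 4.372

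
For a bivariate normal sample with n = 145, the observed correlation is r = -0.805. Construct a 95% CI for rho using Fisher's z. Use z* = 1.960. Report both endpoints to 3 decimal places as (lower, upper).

Fisher z: z_r = atanh(r) = ½·ln((1+(-0.805))/(1−(-0.805))) = -1.112658
SE(z) = 1/√(n−3) = 1/√142 = 0.083918
95% ⇒ z* = 1.960; margin = 1.960·0.083918 = 0.164479
CI on z-scale: (-1.277137, -0.948179)
Back-transform: tanh(-1.277137) = -0.855720, tanh(-0.948179) = -0.738958

(-0.856, -0.739)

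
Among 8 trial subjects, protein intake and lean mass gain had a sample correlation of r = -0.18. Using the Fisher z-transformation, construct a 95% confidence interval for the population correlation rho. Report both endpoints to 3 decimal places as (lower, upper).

Fisher z: z_r = atanh(r) = ½·ln((1+(-0.18))/(1−(-0.18))) = -0.181983
SE(z) = 1/√(n−3) = 1/√5 = 0.447214
95% ⇒ z* = 1.960; margin = 1.960·0.447214 = 0.876539
CI on z-scale: (-1.058522, 0.694556)
Back-transform: tanh(-1.058522) = -0.785098, tanh(0.694556) = 0.600901

(-0.785, 0.601)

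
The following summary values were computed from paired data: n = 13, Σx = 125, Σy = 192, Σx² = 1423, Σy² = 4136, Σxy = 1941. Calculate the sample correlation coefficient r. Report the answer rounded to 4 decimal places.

Numerator: nΣxy − (Σx)(Σy) = 13·1941 − (125)(192) = 1233
Denominator: √[(nΣx²−(Σx)²)(nΣy²−(Σy)²)]
  nΣx²−(Σx)² = 13·1423 − 15625 = 2874;  nΣy²−(Σy)² = 13·4136 − 36864 = 16904
  √(2874·16904) = √48582096 = 6970.0858
r = 1233 / 6970.0858 = 0.1769

0.1769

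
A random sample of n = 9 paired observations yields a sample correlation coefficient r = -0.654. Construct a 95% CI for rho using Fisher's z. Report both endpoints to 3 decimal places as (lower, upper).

(-0.919, 0.018)

z_r = atanh(-0.654) = -0.782257;  SE = 1/√(n−3) = 1/√6 = 0.408248
z-limits: -0.782257 ± 1.960·0.408248 = -0.782257 ± 0.800166 = [-1.582423, 0.017909]
ρ-limits: (tanh -1.582423, tanh 0.017909) = (-0.919, 0.018)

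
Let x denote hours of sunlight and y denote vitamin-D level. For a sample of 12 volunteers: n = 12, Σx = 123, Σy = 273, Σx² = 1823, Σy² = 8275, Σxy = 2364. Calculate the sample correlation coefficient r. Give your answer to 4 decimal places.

S_xy = nΣxy − ΣxΣy = 12·2364 − 123·273 = 28368 − 33579 = -5211
S_xx = nΣx² − (Σx)² = 12·1823 − 123² = 21876 − 15129 = 6747
S_yy = nΣy² − (Σy)² = 12·8275 − 273² = 99300 − 74529 = 24771
r = S_xy / √(S_xx·S_yy) = -5211 / √(6747·24771) = -5211 / √167129937 = -5211 / 12927.8744 = -0.4031

-0.4031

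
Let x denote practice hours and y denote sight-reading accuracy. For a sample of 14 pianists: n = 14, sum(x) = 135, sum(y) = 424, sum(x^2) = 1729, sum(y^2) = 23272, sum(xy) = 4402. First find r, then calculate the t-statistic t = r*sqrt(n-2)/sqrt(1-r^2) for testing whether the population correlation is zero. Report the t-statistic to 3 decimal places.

Numerator: nΣxy − (Σx)(Σy) = 14·4402 − (135)(424) = 4388
Denominator: √[(nΣx²−(Σx)²)(nΣy²−(Σy)²)]
  nΣx²−(Σx)² = 14·1729 − 18225 = 5981;  nΣy²−(Σy)² = 14·23272 − 179776 = 146032
  √(5981·146032) = √873417392 = 29553.6359
r = 4388 / 29553.6359 = 0.1485
t = r·√(n−2)/√(1−r²) = 0.1485·√12 / √(1−0.022052) = 0.514419 / 0.988913 = 0.520

0.520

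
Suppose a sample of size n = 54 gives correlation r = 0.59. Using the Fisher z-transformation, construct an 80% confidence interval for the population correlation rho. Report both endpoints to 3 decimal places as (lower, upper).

z_r = atanh(0.59) = 0.677666;  SE = 1/√(n−3) = 1/√51 = 0.140028
z-limits: 0.677666 ± 1.282·0.140028 = 0.677666 ± 0.179516 = [0.498150, 0.857182]
ρ-limits: (tanh 0.498150, tanh 0.857182) = (0.461, 0.695)

(0.461, 0.695)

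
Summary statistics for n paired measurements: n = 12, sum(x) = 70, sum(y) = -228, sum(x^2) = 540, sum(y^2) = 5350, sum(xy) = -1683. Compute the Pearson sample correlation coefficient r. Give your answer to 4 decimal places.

-0.9642

S_xy = nΣxy − ΣxΣy = 12·(-1683) − 70·(-228) = -20196 − (-15960) = -4236
S_xx = nΣx² − (Σx)² = 12·540 − 70² = 6480 − 4900 = 1580
S_yy = nΣy² − (Σy)² = 12·5350 − (-228)² = 64200 − 51984 = 12216
r = S_xy / √(S_xx·S_yy) = -4236 / √(1580·12216) = -4236 / √19301280 = -4236 / 4393.3222 = -0.9642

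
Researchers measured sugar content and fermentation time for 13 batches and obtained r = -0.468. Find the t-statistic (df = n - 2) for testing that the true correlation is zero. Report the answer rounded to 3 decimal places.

-1.756

1 − r² = 1 − 0.219024 = 0.780976;  √(1−r²) = 0.883728
√(n−2) = √11 = 3.316625
t = r·√(n−2)/√(1−r²) = -0.468 · 3.316625 / 0.883728 = -1.756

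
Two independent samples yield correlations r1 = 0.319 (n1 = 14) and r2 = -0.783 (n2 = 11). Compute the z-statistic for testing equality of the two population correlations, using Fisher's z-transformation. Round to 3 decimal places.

z1 = atanh(0.319) = 0.330533,  z2 = atanh(-0.783) = -1.053078
SE = √(1/(n1−3) + 1/(n2−3)) = √(1/11 + 1/8) = √(0.0909091 + 0.1250000) = √0.2159091 = 0.464660
z = (z1 − z2)/SE = (0.330533 − (-1.053078)) / 0.464660 = 1.383611 / 0.464660 = 2.978

2.978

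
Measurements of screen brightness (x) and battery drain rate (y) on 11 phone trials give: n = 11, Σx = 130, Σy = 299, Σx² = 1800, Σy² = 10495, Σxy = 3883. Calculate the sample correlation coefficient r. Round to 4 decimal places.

Numerator: nΣxy − (Σx)(Σy) = 11·3883 − (130)(299) = 3843
Denominator: √[(nΣx²−(Σx)²)(nΣy²−(Σy)²)]
  nΣx²−(Σx)² = 11·1800 − 16900 = 2900;  nΣy²−(Σy)² = 11·10495 − 89401 = 26044
  √(2900·26044) = √75527600 = 8690.6617
r = 3843 / 8690.6617 = 0.4422

0.4422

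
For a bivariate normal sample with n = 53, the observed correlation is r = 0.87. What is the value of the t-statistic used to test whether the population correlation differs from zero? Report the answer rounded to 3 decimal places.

12.601

1 − r² = 1 − 0.7569 = 0.2431;  √(1−r²) = 0.493052
√(n−2) = √51 = 7.141428
t = r·√(n−2)/√(1−r²) = 0.87 · 7.141428 / 0.493052 = 12.601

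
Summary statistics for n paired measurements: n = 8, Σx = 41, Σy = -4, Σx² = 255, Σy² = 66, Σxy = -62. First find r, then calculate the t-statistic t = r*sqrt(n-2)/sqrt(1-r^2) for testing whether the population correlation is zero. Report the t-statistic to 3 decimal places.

-2.998

Numerator: nΣxy − (Σx)(Σy) = 8·(-62) − (41)(-4) = -332
Denominator: √[(nΣx²−(Σx)²)(nΣy²−(Σy)²)]
  nΣx²−(Σx)² = 8·255 − 1681 = 359;  nΣy²−(Σy)² = 8·66 − 16 = 512
  √(359·512) = √183808 = 428.7284
r = -332 / 428.7284 = -0.7744
t = r·√(n−2)/√(1−r²) = -0.7744·√6 / √(1−0.599695) = -1.896885 / 0.632697 = -2.998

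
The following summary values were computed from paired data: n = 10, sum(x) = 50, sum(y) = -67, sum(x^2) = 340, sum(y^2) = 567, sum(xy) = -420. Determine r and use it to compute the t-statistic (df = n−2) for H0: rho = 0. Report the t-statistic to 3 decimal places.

Numerator: nΣxy − (Σx)(Σy) = 10·(-420) − (50)(-67) = -850
Denominator: √[(nΣx²−(Σx)²)(nΣy²−(Σy)²)]
  nΣx²−(Σx)² = 10·340 − 2500 = 900;  nΣy²−(Σy)² = 10·567 − 4489 = 1181
  √(900·1181) = √1062900 = 1030.9704
r = -850 / 1030.9704 = -0.8245
t = r·√(n−2)/√(1−r²) = -0.8245·√8 / √(1−0.679800) = -2.332038 / 0.565862 = -4.121

-4.121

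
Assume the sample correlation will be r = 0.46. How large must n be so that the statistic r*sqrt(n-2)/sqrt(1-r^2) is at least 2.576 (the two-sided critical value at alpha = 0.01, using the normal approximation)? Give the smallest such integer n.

27

r√(n−2)/√(1−r²) ≥ 2.576  ⇔  n−2 ≥ (2.576)²·(1−r²)/r²
(1−r²)/r² = (1−0.2116)/0.2116 = 3.7259
n ≥ 2 + 6.635776·3.7259 = 2 + 24.7242 = 26.7242
⌈26.7242⌉ = 27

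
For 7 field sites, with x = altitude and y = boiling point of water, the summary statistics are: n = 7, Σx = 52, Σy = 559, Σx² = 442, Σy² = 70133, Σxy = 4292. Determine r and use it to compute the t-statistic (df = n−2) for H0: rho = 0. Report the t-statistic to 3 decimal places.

0.263

Numerator: nΣxy − (Σx)(Σy) = 7·4292 − (52)(559) = 976
Denominator: √[(nΣx²−(Σx)²)(nΣy²−(Σy)²)]
  nΣx²−(Σx)² = 7·442 − 2704 = 390;  nΣy²−(Σy)² = 7·70133 − 312481 = 178450
  √(390·178450) = √69595500 = 8342.3917
r = 976 / 8342.3917 = 0.1170
t = r·√(n−2)/√(1−r²) = 0.1170·√5 / √(1−0.013689) = 0.261620 / 0.993132 = 0.263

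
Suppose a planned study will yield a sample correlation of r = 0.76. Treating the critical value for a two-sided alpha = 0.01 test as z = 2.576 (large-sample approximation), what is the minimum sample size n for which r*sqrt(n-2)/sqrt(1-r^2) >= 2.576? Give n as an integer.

Need r·√(n−2)/√(1−r²) ≥ 2.576
√(n−2) ≥ 2.576·√(1−0.5776) / 0.76 = 2.576·0.649923 / 0.76 = 2.2029
n−2 ≥ 4.8528  ⇒  n ≥ 6.8528
Smallest integer n = 7

7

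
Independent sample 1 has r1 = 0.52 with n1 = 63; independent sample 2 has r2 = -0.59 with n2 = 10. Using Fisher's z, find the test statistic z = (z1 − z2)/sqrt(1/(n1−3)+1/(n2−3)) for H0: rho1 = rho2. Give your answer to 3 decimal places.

3.140

Fisher z-transforms: z1 = atanh(0.52) = 0.576340, z2 = atanh(-0.59) = -0.677666; difference d = 1.254006
Var(d) = 1/60 + 1/7 = 0.0166667 + 0.1428571 = 0.1595238
z = d/√Var(d) = 1.254006 / √0.1595238 = 1.254006 / 0.399404 = 3.140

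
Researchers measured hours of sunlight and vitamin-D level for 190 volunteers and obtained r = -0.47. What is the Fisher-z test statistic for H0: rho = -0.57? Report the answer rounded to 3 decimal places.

1.880

z_r = atanh(-0.47) = -0.510070,  z_0 = atanh(-0.57) = -0.647523
SE = 1/√(n−3) = 1/√187 = 0.073127
z = (z_r − z_0)/SE = (-0.510070 − (-0.647523)) / 0.073127 = 0.137453 / 0.073127 = 1.880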